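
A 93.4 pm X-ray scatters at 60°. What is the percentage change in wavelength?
1.2989%

Calculate the Compton shift:
Δλ = λ_C(1 - cos(60°))
Δλ = 2.4263 × (1 - cos(60°))
Δλ = 2.4263 × 0.5000
Δλ = 1.2132 pm

Percentage change:
(Δλ/λ₀) × 100 = (1.2132/93.4) × 100
= 1.2989%

(Intermediate values are shown rounded; full precision is carried through to the final answer.)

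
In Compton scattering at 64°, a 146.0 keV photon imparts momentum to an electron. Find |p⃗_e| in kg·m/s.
7.7520e-23 kg·m/s

The electron is initially at rest, so by conservation of momentum:
p⃗_e = p⃗₀ − p⃗'  (incident photon momentum minus scattered photon momentum)

Photon momentum magnitudes (p = h/λ = E/c):
λ₀ = hc/E₀ = 8.4921 pm → p₀ = h/λ₀ = 7.8027e-23 kg·m/s
Δλ = λ_C(1 − cos 64°) = 1.3627 pm
λ' = 9.8548 pm → p' = h/λ' = 6.7237e-23 kg·m/s

The scattered photon makes angle θ = 64° with the incident direction, so by the law of cosines:
|p⃗_e|² = p₀² + p'² − 2p₀p'cos θ
|p⃗_e|² = (7.8027e-23)² + (6.7237e-23)² − 2·7.8027e-23·6.7237e-23·cos(64°)
|p⃗_e| = 7.7520e-23 kg·m/s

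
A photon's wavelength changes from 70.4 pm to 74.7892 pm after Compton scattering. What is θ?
144.00°

First find the wavelength shift:
Δλ = λ' - λ = 74.7892 - 70.4 = 4.3892 pm

Using Δλ = λ_C(1 - cos θ), with λ_C = h/(m_e·c) ≈ 2.42631024 pm:
cos θ = 1 - Δλ/λ_C
cos θ = 1 - 4.3892/2.42631024
cos θ = -0.809002

θ = arccos(-0.809002)
θ = 144.00°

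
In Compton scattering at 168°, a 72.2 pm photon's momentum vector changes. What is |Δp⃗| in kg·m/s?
1.7685e-23 kg·m/s

Photon momentum magnitude is p = h/λ.

Initial momentum:
p₀ = h/λ = 6.6261e-34/7.2200e-11 = 9.1774e-24 kg·m/s

After scattering:
λ' = λ + Δλ = 72.2 + 4.7996 = 76.9996 pm
p' = h/λ' = 6.6261e-34/7.7000e-11 = 8.6053e-24 kg·m/s

Momentum is a vector; the scattered photon's direction makes angle θ = 168° with the incident direction. The magnitude of the vector change Δp⃗ = p⃗₀ − p⃗' is found from the law of cosines:
|Δp⃗|² = p₀² + p'² − 2p₀p'cos θ
|Δp⃗|² = (9.1774e-24)² + (8.6053e-24)² − 2·9.1774e-24·8.6053e-24·cos(168°)
|Δp⃗| = 1.7685e-23 kg·m/s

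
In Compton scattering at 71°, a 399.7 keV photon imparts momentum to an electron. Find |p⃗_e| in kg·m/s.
2.1386e-22 kg·m/s

The electron is initially at rest, so by conservation of momentum:
p⃗_e = p⃗₀ − p⃗'  (incident photon momentum minus scattered photon momentum)

Photon momentum magnitudes (p = h/λ = E/c):
λ₀ = hc/E₀ = 3.1019 pm → p₀ = h/λ₀ = 2.1361e-22 kg·m/s
Δλ = λ_C(1 − cos 71°) = 1.6364 pm
λ' = 4.7383 pm → p' = h/λ' = 1.3984e-22 kg·m/s

The scattered photon makes angle θ = 71° with the incident direction, so by the law of cosines:
|p⃗_e|² = p₀² + p'² − 2p₀p'cos θ
|p⃗_e|² = (2.1361e-22)² + (1.3984e-22)² − 2·2.1361e-22·1.3984e-22·cos(71°)
|p⃗_e| = 2.1386e-22 kg·m/s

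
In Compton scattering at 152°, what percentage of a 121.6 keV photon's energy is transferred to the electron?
0.3094 (or 30.94%)

Calculate initial and final photon energies:

Initial: E₀ = 121.6 keV → λ₀ = 10.1961 pm
Compton shift: Δλ = 4.5686 pm
Final wavelength: λ' = 14.7647 pm
Final energy: E' = 83.9735 keV

Fractional energy loss:
(E₀ - E')/E₀ = (121.6000 - 83.9735)/121.6000
= 37.6265/121.6000
= 0.3094
= 30.94%

(Intermediate values are shown rounded; full precision is carried through to the final answer.)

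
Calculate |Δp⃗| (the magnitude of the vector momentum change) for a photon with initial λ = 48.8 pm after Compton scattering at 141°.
2.4562e-23 kg·m/s

Photon momentum magnitude is p = h/λ.

Initial momentum:
p₀ = h/λ = 6.6261e-34/4.8800e-11 = 1.3578e-23 kg·m/s

After scattering:
λ' = λ + Δλ = 48.8 + 4.3119 = 53.1119 pm
p' = h/λ' = 6.6261e-34/5.3112e-11 = 1.2476e-23 kg·m/s

Momentum is a vector; the scattered photon's direction makes angle θ = 141° with the incident direction. The magnitude of the vector change Δp⃗ = p⃗₀ − p⃗' is found from the law of cosines:
|Δp⃗|² = p₀² + p'² − 2p₀p'cos θ
|Δp⃗|² = (1.3578e-23)² + (1.2476e-23)² − 2·1.3578e-23·1.2476e-23·cos(141°)
|Δp⃗| = 2.4562e-23 kg·m/s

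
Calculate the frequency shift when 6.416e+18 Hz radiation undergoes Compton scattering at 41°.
8.069e+16 Hz (decrease)

Convert frequency to wavelength (c = 299792458 m/s):
λ₀ = c/f₀ = 299792458/6.416e+18 = 4.6725757e-11 m = 46.7258 pm

Calculate Compton shift:
Δλ = λ_C(1 - cos(41°)) = 0.5952 pm

Final wavelength:
λ' = λ₀ + Δλ = 46.7258 + 0.5952 = 47.3209 pm

Final frequency:
f' = c/λ' = 299792458/4.7320908e-11 = 6.3353066e+18 Hz

Frequency shift (decrease):
Δf = f₀ - f' = 6.416e+18 - 6.3353066e+18 = 8.069e+16 Hz

(Intermediate values are shown rounded; full precision is carried through to the final answer.)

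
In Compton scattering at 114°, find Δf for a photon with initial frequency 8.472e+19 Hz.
4.160e+19 Hz (decrease)

Convert frequency to wavelength (c = 299792458 m/s):
λ₀ = c/f₀ = 299792458/8.472e+19 = 3.5386267e-12 m = 3.5386 pm

Calculate Compton shift:
Δλ = λ_C(1 - cos(114°)) = 3.4132 pm

Final wavelength:
λ' = λ₀ + Δλ = 3.5386 + 3.4132 = 6.9518 pm

Final frequency:
f' = c/λ' = 299792458/6.9518063e-12 = 4.3124398e+19 Hz

Frequency shift (decrease):
Δf = f₀ - f' = 8.472e+19 - 4.3124398e+19 = 4.160e+19 Hz

(Intermediate values are shown rounded; full precision is carried through to the final answer.)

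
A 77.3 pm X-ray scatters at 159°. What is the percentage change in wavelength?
6.0692%

Calculate the Compton shift:
Δλ = λ_C(1 - cos(159°))
Δλ = 2.4263 × (1 - cos(159°))
Δλ = 2.4263 × 1.9336
Δλ = 4.6915 pm

Percentage change:
(Δλ/λ₀) × 100 = (4.6915/77.3) × 100
= 6.0692%

(Intermediate values are shown rounded; full precision is carried through to the final answer.)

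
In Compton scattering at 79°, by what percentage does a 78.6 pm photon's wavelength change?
2.4979%

Calculate the Compton shift:
Δλ = λ_C(1 - cos(79°))
Δλ = 2.4263 × (1 - cos(79°))
Δλ = 2.4263 × 0.8092
Δλ = 1.9633 pm

Percentage change:
(Δλ/λ₀) × 100 = (1.9633/78.6) × 100
= 2.4979%

(Intermediate values are shown rounded; full precision is carried through to the final answer.)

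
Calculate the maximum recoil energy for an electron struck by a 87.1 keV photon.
22.1437 keV

Maximum energy transfer occurs at θ = 180° (backscattering).

Initial photon: E₀ = 87.1 keV → λ₀ = 14.2347 pm

Maximum Compton shift (at 180°):
Δλ_max = 2λ_C = 2 × 2.4263 = 4.8526 pm

Final wavelength:
λ' = 14.2347 + 4.8526 = 19.0873 pm

Minimum photon energy (maximum energy to electron):
E'_min = hc/λ' = 64.9563 keV

Maximum electron kinetic energy:
K_max = E₀ - E'_min = 87.1000 - 64.9563 = 22.1437 keV

(Intermediate values are shown rounded; full precision is carried through to the final answer.)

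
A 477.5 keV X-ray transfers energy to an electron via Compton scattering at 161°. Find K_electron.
308.0523 keV

By energy conservation: K_e = E_initial - E_final

First find the scattered photon energy:
Initial wavelength: λ = hc/E = 2.5965 pm
Compton shift: Δλ = λ_C(1 - cos(161°)) = 4.7204 pm
Final wavelength: λ' = 2.5965 + 4.7204 = 7.3170 pm
Final photon energy: E' = hc/λ' = 169.4477 keV

Electron kinetic energy:
K_e = E - E' = 477.5000 - 169.4477 = 308.0523 keV

(Intermediate values are shown rounded; full precision is carried through to the final answer.)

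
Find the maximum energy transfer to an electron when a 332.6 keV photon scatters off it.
188.1021 keV

Maximum energy transfer occurs at θ = 180° (backscattering).

Initial photon: E₀ = 332.6 keV → λ₀ = 3.7277 pm

Maximum Compton shift (at 180°):
Δλ_max = 2λ_C = 2 × 2.4263 = 4.8526 pm

Final wavelength:
λ' = 3.7277 + 4.8526 = 8.5803 pm

Minimum photon energy (maximum energy to electron):
E'_min = hc/λ' = 144.4979 keV

Maximum electron kinetic energy:
K_max = E₀ - E'_min = 332.6000 - 144.4979 = 188.1021 keV

(Intermediate values are shown rounded; full precision is carried through to the final answer.)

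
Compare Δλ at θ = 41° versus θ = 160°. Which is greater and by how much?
160° produces the larger shift by a factor of 7.908

Calculate both shifts using Δλ = λ_C(1 - cos θ):

For θ₁ = 41°:
Δλ₁ = 2.4263 × (1 - cos(41°))
Δλ₁ = 2.4263 × 0.2453
Δλ₁ = 0.5952 pm

For θ₂ = 160°:
Δλ₂ = 2.4263 × (1 - cos(160°))
Δλ₂ = 2.4263 × 1.9397
Δλ₂ = 4.7063 pm

The 160° angle produces the larger shift.
Ratio: 4.7063/0.5952 = 7.908

(Intermediate values are shown rounded; full precision is carried through to the final answer.)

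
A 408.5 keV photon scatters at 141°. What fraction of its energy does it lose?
0.5869 (or 58.69%)

Calculate initial and final photon energies:

Initial: E₀ = 408.5 keV → λ₀ = 3.0351 pm
Compton shift: Δλ = 4.3119 pm
Final wavelength: λ' = 7.3470 pm
Final energy: E' = 168.7545 keV

Fractional energy loss:
(E₀ - E')/E₀ = (408.5000 - 168.7545)/408.5000
= 239.7455/408.5000
= 0.5869
= 58.69%

(Intermediate values are shown rounded; full precision is carried through to the final answer.)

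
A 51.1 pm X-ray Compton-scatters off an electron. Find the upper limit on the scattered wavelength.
55.9526 pm (at θ = 180°)

The Compton shift is Δλ = λ_C(1 − cos θ).

Since cos θ ranges from −1 to 1, the factor (1 − cos θ) ranges from 0 to 2; the maximum shift occurs at θ = 180° (backscattering):
Δλ_max = 2λ_C = 2 × 2.4263 pm = 4.8526 pm

Maximum scattered wavelength:
λ'_max = λ₀ + Δλ_max = 51.1 + 4.8526 = 55.9526 pm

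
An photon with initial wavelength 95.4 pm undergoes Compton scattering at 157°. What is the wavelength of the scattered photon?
100.0597 pm

Using the Compton scattering formula:
λ' = λ + Δλ = λ + λ_C(1 - cos θ)

Given:
- Initial wavelength λ = 95.4 pm
- Scattering angle θ = 157°
- Compton wavelength λ_C ≈ 2.4263 pm

Calculate the shift:
Δλ = 2.4263 × (1 - cos(157°))
Δλ = 2.4263 × 1.9205
Δλ = 4.6597 pm

Final wavelength:
λ' = 95.4 + 4.6597 = 100.0597 pm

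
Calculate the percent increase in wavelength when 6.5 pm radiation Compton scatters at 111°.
50.7050%

Calculate the Compton shift:
Δλ = λ_C(1 - cos(111°))
Δλ = 2.4263 × (1 - cos(111°))
Δλ = 2.4263 × 1.3584
Δλ = 3.2958 pm

Percentage change:
(Δλ/λ₀) × 100 = (3.2958/6.5) × 100
= 50.7050%

(Intermediate values are shown rounded; full precision is carried through to the final answer.)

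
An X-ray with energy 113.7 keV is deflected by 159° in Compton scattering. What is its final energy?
79.4976 keV

First convert energy to wavelength:
λ = hc/E, with hc ≈ 1239.842 keV·pm (i.e. 1239.842 eV·nm)

For E = 113.7 keV = 113700 eV:
λ = 1239.842 keV·pm / 113.7 keV
λ = 10.9045 pm

Calculate the Compton shift:
Δλ = λ_C(1 - cos(159°)) = 2.4263 × 1.9336
Δλ = 4.6915 pm

Final wavelength:
λ' = 10.9045 + 4.6915 = 15.5960 pm

Final energy:
E' = hc/λ' = 1239.842 / 15.5960 = 79.4976 keV

(Intermediate values are shown rounded; full precision is carried through to the final answer.)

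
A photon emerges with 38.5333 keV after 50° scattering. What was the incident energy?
39.6000 keV

Convert final energy to wavelength (hc ≈ 1239.842 keV·pm):
λ' = hc/E' = 1239.842 / 38.5333 = 32.1759 pm

Calculate the Compton shift:
Δλ = λ_C(1 - cos(50°))
Δλ = 2.4263 × (1 - cos(50°))
Δλ = 0.8667 pm

Initial wavelength:
λ = λ' - Δλ = 32.1759 - 0.8667 = 31.3091 pm

Initial energy:
E = hc/λ = 1239.842 / 31.3091 = 39.6000 keV

(Intermediate values are shown rounded; full precision is carried through to the final answer.)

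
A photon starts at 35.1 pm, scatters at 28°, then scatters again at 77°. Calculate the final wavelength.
37.2645 pm

Apply Compton shift twice:

First scattering at θ₁ = 28°:
Δλ₁ = λ_C(1 - cos(28°))
Δλ₁ = 2.4263 × 0.1171
Δλ₁ = 0.2840 pm

After first scattering:
λ₁ = 35.1 + 0.2840 = 35.3840 pm

Second scattering at θ₂ = 77°:
Δλ₂ = λ_C(1 - cos(77°))
Δλ₂ = 2.4263 × 0.7750
Δλ₂ = 1.8805 pm

Final wavelength:
λ₂ = 35.3840 + 1.8805 = 37.2645 pm

Total shift: Δλ_total = 0.2840 + 1.8805 = 2.1645 pm

(Intermediate values are shown rounded; full precision is carried through to the final answer.)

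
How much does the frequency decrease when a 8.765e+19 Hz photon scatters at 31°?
8.064e+18 Hz (decrease)

Convert frequency to wavelength (c = 299792458 m/s):
λ₀ = c/f₀ = 299792458/8.765e+19 = 3.4203361e-12 m = 3.4203 pm

Calculate Compton shift:
Δλ = λ_C(1 - cos(31°)) = 0.3466 pm

Final wavelength:
λ' = λ₀ + Δλ = 3.4203 + 0.3466 = 3.7669 pm

Final frequency:
f' = c/λ' = 299792458/3.7668925e-12 = 7.9586146e+19 Hz

Frequency shift (decrease):
Δf = f₀ - f' = 8.765e+19 - 7.9586146e+19 = 8.064e+18 Hz

(Intermediate values are shown rounded; full precision is carried through to the final answer.)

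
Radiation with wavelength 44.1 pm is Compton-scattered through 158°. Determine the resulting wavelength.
48.7759 pm

Using the Compton scattering formula:
λ' = λ + Δλ = λ + λ_C(1 - cos θ)

Given:
- Initial wavelength λ = 44.1 pm
- Scattering angle θ = 158°
- Compton wavelength λ_C ≈ 2.4263 pm

Calculate the shift:
Δλ = 2.4263 × (1 - cos(158°))
Δλ = 2.4263 × 1.9272
Δλ = 4.6759 pm

Final wavelength:
λ' = 44.1 + 4.6759 = 48.7759 pm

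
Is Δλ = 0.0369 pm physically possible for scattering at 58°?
No, inconsistent

Calculate the expected shift for θ = 58°:

Δλ_expected = λ_C(1 - cos(58°))
Δλ_expected = 2.4263 × (1 - cos(58°))
Δλ_expected = 2.4263 × 0.4701
Δλ_expected = 1.1406 pm

Given shift: 0.0369 pm
Expected shift: 1.1406 pm
Difference: 1.1037 pm

The values do not match. The given shift corresponds to θ ≈ 10.0°, not 58°.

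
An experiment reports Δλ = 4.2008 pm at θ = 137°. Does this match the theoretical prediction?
Yes, consistent

Calculate the expected shift for θ = 137°:

Δλ_expected = λ_C(1 - cos(137°))
Δλ_expected = 2.4263 × (1 - cos(137°))
Δλ_expected = 2.4263 × 1.7314
Δλ_expected = 4.2008 pm

Given shift: 4.2008 pm
Expected shift: 4.2008 pm
Difference: 0.0000 pm

The values match. This is consistent with Compton scattering at the stated angle.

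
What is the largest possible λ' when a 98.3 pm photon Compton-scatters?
103.1526 pm (at θ = 180°)

The Compton shift is Δλ = λ_C(1 − cos θ).

Since cos θ ranges from −1 to 1, the factor (1 − cos θ) ranges from 0 to 2; the maximum shift occurs at θ = 180° (backscattering):
Δλ_max = 2λ_C = 2 × 2.4263 pm = 4.8526 pm

Maximum scattered wavelength:
λ'_max = λ₀ + Δλ_max = 98.3 + 4.8526 = 103.1526 pm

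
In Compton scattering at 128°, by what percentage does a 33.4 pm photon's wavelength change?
11.7368%

Calculate the Compton shift:
Δλ = λ_C(1 - cos(128°))
Δλ = 2.4263 × (1 - cos(128°))
Δλ = 2.4263 × 1.6157
Δλ = 3.9201 pm

Percentage change:
(Δλ/λ₀) × 100 = (3.9201/33.4) × 100
= 11.7368%

(Intermediate values are shown rounded; full precision is carried through to the final answer.)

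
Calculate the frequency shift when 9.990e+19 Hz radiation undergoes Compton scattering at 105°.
5.039e+19 Hz (decrease)

Convert frequency to wavelength (c = 299792458 m/s):
λ₀ = c/f₀ = 299792458/9.990e+19 = 3.0009255e-12 m = 3.0009 pm

Calculate Compton shift:
Δλ = λ_C(1 - cos(105°)) = 3.0543 pm

Final wavelength:
λ' = λ₀ + Δλ = 3.0009 + 3.0543 = 6.0552 pm

Final frequency:
f' = c/λ' = 299792458/6.0552110e-12 = 4.9509828e+19 Hz

Frequency shift (decrease):
Δf = f₀ - f' = 9.990e+19 - 4.9509828e+19 = 5.039e+19 Hz

(Intermediate values are shown rounded; full precision is carried through to the final answer.)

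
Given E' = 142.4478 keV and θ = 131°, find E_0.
264.6001 keV

Convert final energy to wavelength (hc ≈ 1239.842 keV·pm):
λ' = hc/E' = 1239.842 / 142.4478 = 8.7038 pm

Calculate the Compton shift:
Δλ = λ_C(1 - cos(131°))
Δλ = 2.4263 × (1 - cos(131°))
Δλ = 4.0181 pm

Initial wavelength:
λ = λ' - Δλ = 8.7038 - 4.0181 = 4.6857 pm

Initial energy:
E = hc/λ = 1239.842 / 4.6857 = 264.6001 keV

(Intermediate values are shown rounded; full precision is carried through to the final answer.)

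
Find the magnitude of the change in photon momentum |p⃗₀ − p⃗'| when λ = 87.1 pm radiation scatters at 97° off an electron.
1.1224e-23 kg·m/s

Photon momentum magnitude is p = h/λ.

Initial momentum:
p₀ = h/λ = 6.6261e-34/8.7100e-11 = 7.6074e-24 kg·m/s

After scattering:
λ' = λ + Δλ = 87.1 + 2.7220 = 89.8220 pm
p' = h/λ' = 6.6261e-34/8.9822e-11 = 7.3769e-24 kg·m/s

Momentum is a vector; the scattered photon's direction makes angle θ = 97° with the incident direction. The magnitude of the vector change Δp⃗ = p⃗₀ − p⃗' is found from the law of cosines:
|Δp⃗|² = p₀² + p'² − 2p₀p'cos θ
|Δp⃗|² = (7.6074e-24)² + (7.3769e-24)² − 2·7.6074e-24·7.3769e-24·cos(97°)
|Δp⃗| = 1.1224e-23 kg·m/s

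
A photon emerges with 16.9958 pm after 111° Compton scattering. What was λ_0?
13.7000 pm

From λ' = λ + Δλ, we have λ = λ' - Δλ

First calculate the Compton shift:
Δλ = λ_C(1 - cos θ)
Δλ = 2.4263 × (1 - cos(111°))
Δλ = 2.4263 × 1.3584
Δλ = 3.2958 pm

Initial wavelength:
λ = λ' - Δλ
λ = 16.9958 - 3.2958
λ = 13.7000 pm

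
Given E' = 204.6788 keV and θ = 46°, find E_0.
233.2000 keV

Convert final energy to wavelength (hc ≈ 1239.842 keV·pm):
λ' = hc/E' = 1239.842 / 204.6788 = 6.0575 pm

Calculate the Compton shift:
Δλ = λ_C(1 - cos(46°))
Δλ = 2.4263 × (1 - cos(46°))
Δλ = 0.7409 pm

Initial wavelength:
λ = λ' - Δλ = 6.0575 - 0.7409 = 5.3166 pm

Initial energy:
E = hc/λ = 1239.842 / 5.3166 = 233.2000 keV

(Intermediate values are shown rounded; full precision is carried through to the final answer.)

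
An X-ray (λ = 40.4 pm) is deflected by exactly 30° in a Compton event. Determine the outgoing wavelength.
40.7251 pm

Using the Compton formula: λ' = λ + λ_C(1 − cos θ)

For θ = 30°, cos θ = √3/2 (exact) ≈ 0.8660, so:
1 − cos 30° = 1 − (√3/2) ≈ 0.1340

Δλ = λ_C × 0.1340 = 2.4263 × 0.1340 = 0.3251 pm

λ' = 40.4 + 0.3251 = 40.7251 pm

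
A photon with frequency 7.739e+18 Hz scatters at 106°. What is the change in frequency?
5.726e+17 Hz (decrease)

Convert frequency to wavelength (c = 299792458 m/s):
λ₀ = c/f₀ = 299792458/7.739e+18 = 3.8737881e-11 m = 38.7379 pm

Calculate Compton shift:
Δλ = λ_C(1 - cos(106°)) = 3.0951 pm

Final wavelength:
λ' = λ₀ + Δλ = 38.7379 + 3.0951 = 41.8330 pm

Final frequency:
f' = c/λ' = 299792458/4.1832973e-11 = 7.1664154e+18 Hz

Frequency shift (decrease):
Δf = f₀ - f' = 7.739e+18 - 7.1664154e+18 = 5.726e+17 Hz

(Intermediate values are shown rounded; full precision is carried through to the final answer.)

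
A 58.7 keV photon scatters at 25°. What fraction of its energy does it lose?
0.0106 (or 1.06%)

Calculate initial and final photon energies:

Initial: E₀ = 58.7 keV → λ₀ = 21.1217 pm
Compton shift: Δλ = 0.2273 pm
Final wavelength: λ' = 21.3490 pm
Final energy: E' = 58.0750 keV

Fractional energy loss:
(E₀ - E')/E₀ = (58.7000 - 58.0750)/58.7000
= 0.6250/58.7000
= 0.0106
= 1.06%

(Intermediate values are shown rounded; full precision is carried through to the final answer.)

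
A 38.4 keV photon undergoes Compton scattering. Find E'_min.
33.3828 keV (at θ = 180°)

The scattered photon has minimum energy when its wavelength is maximum, i.e., when the Compton shift Δλ = λ_C(1 − cos θ) is maximum. This occurs at θ = 180° (backscattering), giving Δλ_max = 2λ_C = 4.8526 pm.

Initial wavelength: λ₀ = hc/E₀ = 32.2876 pm
Maximum final wavelength: λ'_max = λ₀ + 2λ_C = 32.2876 + 4.8526 = 37.1402 pm
Minimum final energy: E'_min = hc/λ'_max = 33.3828 keV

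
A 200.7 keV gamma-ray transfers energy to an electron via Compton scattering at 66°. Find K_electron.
37.9276 keV

By energy conservation: K_e = E_initial - E_final

First find the scattered photon energy:
Initial wavelength: λ = hc/E = 6.1776 pm
Compton shift: Δλ = λ_C(1 - cos(66°)) = 1.4394 pm
Final wavelength: λ' = 6.1776 + 1.4394 = 7.6170 pm
Final photon energy: E' = hc/λ' = 162.7724 keV

Electron kinetic energy:
K_e = E - E' = 200.7000 - 162.7724 = 37.9276 keV

(Intermediate values are shown rounded; full precision is carried through to the final answer.)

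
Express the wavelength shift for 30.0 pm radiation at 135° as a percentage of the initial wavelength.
13.8066%

Calculate the Compton shift:
Δλ = λ_C(1 - cos(135°))
Δλ = 2.4263 × (1 - cos(135°))
Δλ = 2.4263 × 1.7071
Δλ = 4.1420 pm

Percentage change:
(Δλ/λ₀) × 100 = (4.1420/30.0) × 100
= 13.8066%

(Intermediate values are shown rounded; full precision is carried through to the final answer.)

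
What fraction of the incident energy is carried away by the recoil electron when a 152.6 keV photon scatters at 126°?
0.3216 (or 32.16%)

Calculate initial and final photon energies:

Initial: E₀ = 152.6 keV → λ₀ = 8.1248 pm
Compton shift: Δλ = 3.8525 pm
Final wavelength: λ' = 11.9772 pm
Final energy: E' = 103.5165 keV

Fractional energy loss:
(E₀ - E')/E₀ = (152.6000 - 103.5165)/152.6000
= 49.0835/152.6000
= 0.3216
= 32.16%

(Intermediate values are shown rounded; full precision is carried through to the final answer.)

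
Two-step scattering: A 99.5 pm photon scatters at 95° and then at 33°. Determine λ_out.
102.5292 pm

Apply Compton shift twice:

First scattering at θ₁ = 95°:
Δλ₁ = λ_C(1 - cos(95°))
Δλ₁ = 2.4263 × 1.0872
Δλ₁ = 2.6378 pm

After first scattering:
λ₁ = 99.5 + 2.6378 = 102.1378 pm

Second scattering at θ₂ = 33°:
Δλ₂ = λ_C(1 - cos(33°))
Δλ₂ = 2.4263 × 0.1613
Δλ₂ = 0.3914 pm

Final wavelength:
λ₂ = 102.1378 + 0.3914 = 102.5292 pm

Total shift: Δλ_total = 2.6378 + 0.3914 = 3.0292 pm

(Intermediate values are shown rounded; full precision is carried through to the final answer.)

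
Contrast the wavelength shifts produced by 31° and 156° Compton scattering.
156° produces the larger shift by a factor of 13.397

Calculate both shifts using Δλ = λ_C(1 - cos θ):

For θ₁ = 31°:
Δλ₁ = 2.4263 × (1 - cos(31°))
Δλ₁ = 2.4263 × 0.1428
Δλ₁ = 0.3466 pm

For θ₂ = 156°:
Δλ₂ = 2.4263 × (1 - cos(156°))
Δλ₂ = 2.4263 × 1.9135
Δλ₂ = 4.6429 pm

The 156° angle produces the larger shift.
Ratio: 4.6429/0.3466 = 13.397

(Intermediate values are shown rounded; full precision is carried through to the final answer.)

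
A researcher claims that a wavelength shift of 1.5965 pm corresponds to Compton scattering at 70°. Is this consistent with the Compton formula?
Yes, consistent

Calculate the expected shift for θ = 70°:

Δλ_expected = λ_C(1 - cos(70°))
Δλ_expected = 2.4263 × (1 - cos(70°))
Δλ_expected = 2.4263 × 0.6580
Δλ_expected = 1.5965 pm

Given shift: 1.5965 pm
Expected shift: 1.5965 pm
Difference: 0.0000 pm

The values match. This is consistent with Compton scattering at the stated angle.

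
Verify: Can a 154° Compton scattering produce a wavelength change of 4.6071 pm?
Yes, consistent

Calculate the expected shift for θ = 154°:

Δλ_expected = λ_C(1 - cos(154°))
Δλ_expected = 2.4263 × (1 - cos(154°))
Δλ_expected = 2.4263 × 1.8988
Δλ_expected = 4.6071 pm

Given shift: 4.6071 pm
Expected shift: 4.6071 pm
Difference: 0.0000 pm

The values match. This is consistent with Compton scattering at the stated angle.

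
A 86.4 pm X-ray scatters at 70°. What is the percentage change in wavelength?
1.8478%

Calculate the Compton shift:
Δλ = λ_C(1 - cos(70°))
Δλ = 2.4263 × (1 - cos(70°))
Δλ = 2.4263 × 0.6580
Δλ = 1.5965 pm

Percentage change:
(Δλ/λ₀) × 100 = (1.5965/86.4) × 100
= 1.8478%

(Intermediate values are shown rounded; full precision is carried through to the final answer.)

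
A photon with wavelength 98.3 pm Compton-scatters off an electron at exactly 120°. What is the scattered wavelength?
101.9395 pm

Using the Compton formula: λ' = λ + λ_C(1 − cos θ)

For θ = 120°, cos θ = -1/2 (exact) = -0.5000, so:
1 − cos 120° = 1 − (-1/2) = 1.5000

Δλ = λ_C × 1.5000 = 2.4263 × 1.5000 = 3.6395 pm

λ' = 98.3 + 3.6395 = 101.9395 pm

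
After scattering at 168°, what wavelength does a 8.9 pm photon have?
13.6996 pm

Using the Compton scattering formula:
λ' = λ + Δλ = λ + λ_C(1 - cos θ)

Given:
- Initial wavelength λ = 8.9 pm
- Scattering angle θ = 168°
- Compton wavelength λ_C ≈ 2.4263 pm

Calculate the shift:
Δλ = 2.4263 × (1 - cos(168°))
Δλ = 2.4263 × 1.9781
Δλ = 4.7996 pm

Final wavelength:
λ' = 8.9 + 4.7996 = 13.6996 pm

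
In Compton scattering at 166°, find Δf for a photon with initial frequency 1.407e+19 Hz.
2.578e+18 Hz (decrease)

Convert frequency to wavelength (c = 299792458 m/s):
λ₀ = c/f₀ = 299792458/1.407e+19 = 2.1307211e-11 m = 21.3072 pm

Calculate Compton shift:
Δλ = λ_C(1 - cos(166°)) = 4.7805 pm

Final wavelength:
λ' = λ₀ + Δλ = 21.3072 + 4.7805 = 26.0878 pm

Final frequency:
f' = c/λ' = 299792458/2.6087760e-11 = 1.1491690e+19 Hz

Frequency shift (decrease):
Δf = f₀ - f' = 1.407e+19 - 1.1491690e+19 = 2.578e+18 Hz

(Intermediate values are shown rounded; full precision is carried through to the final answer.)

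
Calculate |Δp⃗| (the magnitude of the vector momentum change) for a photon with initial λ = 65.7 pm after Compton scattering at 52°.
8.7813e-24 kg·m/s

Photon momentum magnitude is p = h/λ.

Initial momentum:
p₀ = h/λ = 6.6261e-34/6.5700e-11 = 1.0085e-23 kg·m/s

After scattering:
λ' = λ + Δλ = 65.7 + 0.9325 = 66.6325 pm
p' = h/λ' = 6.6261e-34/6.6633e-11 = 9.9442e-24 kg·m/s

Momentum is a vector; the scattered photon's direction makes angle θ = 52° with the incident direction. The magnitude of the vector change Δp⃗ = p⃗₀ − p⃗' is found from the law of cosines:
|Δp⃗|² = p₀² + p'² − 2p₀p'cos θ
|Δp⃗|² = (1.0085e-23)² + (9.9442e-24)² − 2·1.0085e-23·9.9442e-24·cos(52°)
|Δp⃗| = 8.7813e-24 kg·m/s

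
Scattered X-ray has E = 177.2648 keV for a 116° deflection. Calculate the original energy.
353.8000 keV

Convert final energy to wavelength (hc ≈ 1239.842 keV·pm):
λ' = hc/E' = 1239.842 / 177.2648 = 6.9943 pm

Calculate the Compton shift:
Δλ = λ_C(1 - cos(116°))
Δλ = 2.4263 × (1 - cos(116°))
Δλ = 3.4899 pm

Initial wavelength:
λ = λ' - Δλ = 6.9943 - 3.4899 = 3.5044 pm

Initial energy:
E = hc/λ = 1239.842 / 3.5044 = 353.8000 keV

(Intermediate values are shown rounded; full precision is carried through to the final answer.)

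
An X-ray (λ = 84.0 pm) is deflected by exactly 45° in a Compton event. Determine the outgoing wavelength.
84.7106 pm

Using the Compton formula: λ' = λ + λ_C(1 − cos θ)

For θ = 45°, cos θ = √2/2 (exact) ≈ 0.7071, so:
1 − cos 45° = 1 − (√2/2) ≈ 0.2929

Δλ = λ_C × 0.2929 = 2.4263 × 0.2929 = 0.7106 pm

λ' = 84.0 + 0.7106 = 84.7106 pm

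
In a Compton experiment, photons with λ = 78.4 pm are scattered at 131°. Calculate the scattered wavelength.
82.4181 pm

Using the Compton scattering formula:
λ' = λ + Δλ = λ + λ_C(1 - cos θ)

Given:
- Initial wavelength λ = 78.4 pm
- Scattering angle θ = 131°
- Compton wavelength λ_C ≈ 2.4263 pm

Calculate the shift:
Δλ = 2.4263 × (1 - cos(131°))
Δλ = 2.4263 × 1.6561
Δλ = 4.0181 pm

Final wavelength:
λ' = 78.4 + 4.0181 = 82.4181 pm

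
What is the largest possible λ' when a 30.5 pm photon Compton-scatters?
35.3526 pm (at θ = 180°)

The Compton shift is Δλ = λ_C(1 − cos θ).

Since cos θ ranges from −1 to 1, the factor (1 − cos θ) ranges from 0 to 2; the maximum shift occurs at θ = 180° (backscattering):
Δλ_max = 2λ_C = 2 × 2.4263 pm = 4.8526 pm

Maximum scattered wavelength:
λ'_max = λ₀ + Δλ_max = 30.5 + 4.8526 = 35.3526 pm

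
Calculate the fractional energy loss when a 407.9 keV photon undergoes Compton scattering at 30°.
0.0966 (or 9.66%)

Calculate initial and final photon energies:

Initial: E₀ = 407.9 keV → λ₀ = 3.0396 pm
Compton shift: Δλ = 0.3251 pm
Final wavelength: λ' = 3.3646 pm
Final energy: E' = 368.4920 keV

Fractional energy loss:
(E₀ - E')/E₀ = (407.9000 - 368.4920)/407.9000
= 39.4080/407.9000
= 0.0966
= 9.66%

(Intermediate values are shown rounded; full precision is carried through to the final answer.)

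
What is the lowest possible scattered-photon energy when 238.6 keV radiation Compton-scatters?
123.3804 keV (at θ = 180°)

The scattered photon has minimum energy when its wavelength is maximum, i.e., when the Compton shift Δλ = λ_C(1 − cos θ) is maximum. This occurs at θ = 180° (backscattering), giving Δλ_max = 2λ_C = 4.8526 pm.

Initial wavelength: λ₀ = hc/E₀ = 5.1963 pm
Maximum final wavelength: λ'_max = λ₀ + 2λ_C = 5.1963 + 4.8526 = 10.0489 pm
Minimum final energy: E'_min = hc/λ'_max = 123.3804 keV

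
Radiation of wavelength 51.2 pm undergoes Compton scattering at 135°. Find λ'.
55.3420 pm

Using the Compton formula: λ' = λ + λ_C(1 − cos θ)

For θ = 135°, cos θ = -√2/2 (exact) ≈ -0.7071, so:
1 − cos 135° = 1 − (-√2/2) ≈ 1.7071

Δλ = λ_C × 1.7071 = 2.4263 × 1.7071 = 4.1420 pm

λ' = 51.2 + 4.1420 = 55.3420 pm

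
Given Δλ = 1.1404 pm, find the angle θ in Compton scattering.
58.00°

From the Compton formula Δλ = λ_C(1 - cos θ), we can solve for θ:

cos θ = 1 - Δλ/λ_C

Given:
- Δλ = 1.1404 pm
- λ_C = h/(m_e·c) ≈ 2.42631024 pm

cos θ = 1 - 1.1404/2.42631024
cos θ = 1 - 0.470014
cos θ = 0.529986

θ = arccos(0.529986)
θ = 58.00°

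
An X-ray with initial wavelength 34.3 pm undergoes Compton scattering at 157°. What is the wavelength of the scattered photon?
38.9597 pm

Using the Compton scattering formula:
λ' = λ + Δλ = λ + λ_C(1 - cos θ)

Given:
- Initial wavelength λ = 34.3 pm
- Scattering angle θ = 157°
- Compton wavelength λ_C ≈ 2.4263 pm

Calculate the shift:
Δλ = 2.4263 × (1 - cos(157°))
Δλ = 2.4263 × 1.9205
Δλ = 4.6597 pm

Final wavelength:
λ' = 34.3 + 4.6597 = 38.9597 pm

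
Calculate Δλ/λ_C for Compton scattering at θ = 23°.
0.0795 λ_C

The Compton shift formula is:
Δλ = λ_C(1 - cos θ)

Dividing both sides by λ_C:
Δλ/λ_C = 1 - cos θ

For θ = 23°:
Δλ/λ_C = 1 - cos(23°)
Δλ/λ_C = 1 - 0.9205
Δλ/λ_C = 0.0795

This means the shift is 0.0795 × λ_C = 0.1929 pm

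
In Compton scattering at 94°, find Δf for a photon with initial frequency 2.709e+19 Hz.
5.147e+18 Hz (decrease)

Convert frequency to wavelength (c = 299792458 m/s):
λ₀ = c/f₀ = 299792458/2.709e+19 = 1.1066536e-11 m = 11.0665 pm

Calculate Compton shift:
Δλ = λ_C(1 - cos(94°)) = 2.5956 pm

Final wavelength:
λ' = λ₀ + Δλ = 11.0665 + 2.5956 = 13.6621 pm

Final frequency:
f' = c/λ' = 299792458/1.3662097e-11 = 2.1943371e+19 Hz

Frequency shift (decrease):
Δf = f₀ - f' = 2.709e+19 - 2.1943371e+19 = 5.147e+18 Hz

(Intermediate values are shown rounded; full precision is carried through to the final answer.)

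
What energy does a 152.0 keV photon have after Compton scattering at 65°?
129.7209 keV

First convert energy to wavelength:
λ = hc/E, with hc ≈ 1239.842 keV·pm (i.e. 1239.842 eV·nm)

For E = 152.0 keV = 152000 eV:
λ = 1239.842 keV·pm / 152.0 keV
λ = 8.1569 pm

Calculate the Compton shift:
Δλ = λ_C(1 - cos(65°)) = 2.4263 × 0.5774
Δλ = 1.4009 pm

Final wavelength:
λ' = 8.1569 + 1.4009 = 9.5578 pm

Final energy:
E' = hc/λ' = 1239.842 / 9.5578 = 129.7209 keV

(Intermediate values are shown rounded; full precision is carried through to the final answer.)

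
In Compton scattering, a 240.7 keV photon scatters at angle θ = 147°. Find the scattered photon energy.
128.9867 keV

First convert energy to wavelength:
λ = hc/E, with hc ≈ 1239.842 keV·pm (i.e. 1239.842 eV·nm)

For E = 240.7 keV = 240700 eV:
λ = 1239.842 keV·pm / 240.7 keV
λ = 5.1510 pm

Calculate the Compton shift:
Δλ = λ_C(1 - cos(147°)) = 2.4263 × 1.8387
Δλ = 4.4612 pm

Final wavelength:
λ' = 5.1510 + 4.4612 = 9.6122 pm

Final energy:
E' = hc/λ' = 1239.842 / 9.6122 = 128.9867 keV

(Intermediate values are shown rounded; full precision is carried through to the final answer.)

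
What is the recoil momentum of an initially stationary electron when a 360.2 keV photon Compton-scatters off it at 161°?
2.7055e-22 kg·m/s

The electron is initially at rest, so by conservation of momentum:
p⃗_e = p⃗₀ − p⃗'  (incident photon momentum minus scattered photon momentum)

Photon momentum magnitudes (p = h/λ = E/c):
λ₀ = hc/E₀ = 3.4421 pm → p₀ = h/λ₀ = 1.9250e-22 kg·m/s
Δλ = λ_C(1 − cos 161°) = 4.7204 pm
λ' = 8.1625 pm → p' = h/λ' = 8.1177e-23 kg·m/s

The scattered photon makes angle θ = 161° with the incident direction, so by the law of cosines:
|p⃗_e|² = p₀² + p'² − 2p₀p'cos θ
|p⃗_e|² = (1.9250e-22)² + (8.1177e-23)² − 2·1.9250e-22·8.1177e-23·cos(161°)
|p⃗_e| = 2.7055e-22 kg·m/s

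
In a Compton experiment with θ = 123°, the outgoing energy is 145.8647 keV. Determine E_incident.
260.9001 keV

Convert final energy to wavelength (hc ≈ 1239.842 keV·pm):
λ' = hc/E' = 1239.842 / 145.8647 = 8.4999 pm

Calculate the Compton shift:
Δλ = λ_C(1 - cos(123°))
Δλ = 2.4263 × (1 - cos(123°))
Δλ = 3.7478 pm

Initial wavelength:
λ = λ' - Δλ = 8.4999 - 3.7478 = 4.7522 pm

Initial energy:
E = hc/λ = 1239.842 / 4.7522 = 260.9001 keV

(Intermediate values are shown rounded; full precision is carried through to the final answer.)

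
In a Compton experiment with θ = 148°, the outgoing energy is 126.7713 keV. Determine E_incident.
234.0999 keV

Convert final energy to wavelength (hc ≈ 1239.842 keV·pm):
λ' = hc/E' = 1239.842 / 126.7713 = 9.7801 pm

Calculate the Compton shift:
Δλ = λ_C(1 - cos(148°))
Δλ = 2.4263 × (1 - cos(148°))
Δλ = 4.4839 pm

Initial wavelength:
λ = λ' - Δλ = 9.7801 - 4.4839 = 5.2962 pm

Initial energy:
E = hc/λ = 1239.842 / 5.2962 = 234.0999 keV

(Intermediate values are shown rounded; full precision is carried through to the final answer.)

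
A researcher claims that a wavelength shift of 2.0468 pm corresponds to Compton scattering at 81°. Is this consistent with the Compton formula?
Yes, consistent

Calculate the expected shift for θ = 81°:

Δλ_expected = λ_C(1 - cos(81°))
Δλ_expected = 2.4263 × (1 - cos(81°))
Δλ_expected = 2.4263 × 0.8436
Δλ_expected = 2.0468 pm

Given shift: 2.0468 pm
Expected shift: 2.0468 pm
Difference: 0.0000 pm

The values match. This is consistent with Compton scattering at the stated angle.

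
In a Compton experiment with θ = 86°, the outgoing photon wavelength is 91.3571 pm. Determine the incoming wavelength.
89.1000 pm

From λ' = λ + Δλ, we have λ = λ' - Δλ

First calculate the Compton shift:
Δλ = λ_C(1 - cos θ)
Δλ = 2.4263 × (1 - cos(86°))
Δλ = 2.4263 × 0.9302
Δλ = 2.2571 pm

Initial wavelength:
λ = λ' - Δλ
λ = 91.3571 - 2.2571
λ = 89.1000 pm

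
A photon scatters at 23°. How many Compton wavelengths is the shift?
0.0795 λ_C

The Compton shift formula is:
Δλ = λ_C(1 - cos θ)

Dividing both sides by λ_C:
Δλ/λ_C = 1 - cos θ

For θ = 23°:
Δλ/λ_C = 1 - cos(23°)
Δλ/λ_C = 1 - 0.9205
Δλ/λ_C = 0.0795

This means the shift is 0.0795 × λ_C = 0.1929 pm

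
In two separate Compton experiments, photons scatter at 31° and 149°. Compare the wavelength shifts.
149° produces the larger shift by a factor of 13.002

Calculate both shifts using Δλ = λ_C(1 - cos θ):

For θ₁ = 31°:
Δλ₁ = 2.4263 × (1 - cos(31°))
Δλ₁ = 2.4263 × 0.1428
Δλ₁ = 0.3466 pm

For θ₂ = 149°:
Δλ₂ = 2.4263 × (1 - cos(149°))
Δλ₂ = 2.4263 × 1.8572
Δλ₂ = 4.5061 pm

The 149° angle produces the larger shift.
Ratio: 4.5061/0.3466 = 13.002

(Intermediate values are shown rounded; full precision is carried through to the final answer.)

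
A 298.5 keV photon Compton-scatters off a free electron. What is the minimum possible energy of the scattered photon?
137.6655 keV (at θ = 180°)

The scattered photon has minimum energy when its wavelength is maximum, i.e., when the Compton shift Δλ = λ_C(1 − cos θ) is maximum. This occurs at θ = 180° (backscattering), giving Δλ_max = 2λ_C = 4.8526 pm.

Initial wavelength: λ₀ = hc/E₀ = 4.1536 pm
Maximum final wavelength: λ'_max = λ₀ + 2λ_C = 4.1536 + 4.8526 = 9.0062 pm
Minimum final energy: E'_min = hc/λ'_max = 137.6655 keV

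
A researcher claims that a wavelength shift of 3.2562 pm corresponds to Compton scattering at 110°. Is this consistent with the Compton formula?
Yes, consistent

Calculate the expected shift for θ = 110°:

Δλ_expected = λ_C(1 - cos(110°))
Δλ_expected = 2.4263 × (1 - cos(110°))
Δλ_expected = 2.4263 × 1.3420
Δλ_expected = 3.2562 pm

Given shift: 3.2562 pm
Expected shift: 3.2562 pm
Difference: 0.0000 pm

The values match. This is consistent with Compton scattering at the stated angle.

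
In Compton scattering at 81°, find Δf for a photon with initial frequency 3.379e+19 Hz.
6.334e+18 Hz (decrease)

Convert frequency to wavelength (c = 299792458 m/s):
λ₀ = c/f₀ = 299792458/3.379e+19 = 8.8722243e-12 m = 8.8722 pm

Calculate Compton shift:
Δλ = λ_C(1 - cos(81°)) = 2.0468 pm

Final wavelength:
λ' = λ₀ + Δλ = 8.8722 + 2.0468 = 10.9190 pm

Final frequency:
f' = c/λ' = 299792458/1.0918976e-11 = 2.7456097e+19 Hz

Frequency shift (decrease):
Δf = f₀ - f' = 3.379e+19 - 2.7456097e+19 = 6.334e+18 Hz

(Intermediate values are shown rounded; full precision is carried through to the final answer.)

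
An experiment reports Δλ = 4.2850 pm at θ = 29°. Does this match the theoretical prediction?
No, inconsistent

Calculate the expected shift for θ = 29°:

Δλ_expected = λ_C(1 - cos(29°))
Δλ_expected = 2.4263 × (1 - cos(29°))
Δλ_expected = 2.4263 × 0.1254
Δλ_expected = 0.3042 pm

Given shift: 4.2850 pm
Expected shift: 0.3042 pm
Difference: 3.9808 pm

The values do not match. The given shift corresponds to θ ≈ 140.0°, not 29°.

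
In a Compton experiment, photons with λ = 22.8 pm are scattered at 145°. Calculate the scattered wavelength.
27.2138 pm

Using the Compton scattering formula:
λ' = λ + Δλ = λ + λ_C(1 - cos θ)

Given:
- Initial wavelength λ = 22.8 pm
- Scattering angle θ = 145°
- Compton wavelength λ_C ≈ 2.4263 pm

Calculate the shift:
Δλ = 2.4263 × (1 - cos(145°))
Δλ = 2.4263 × 1.8192
Δλ = 4.4138 pm

Final wavelength:
λ' = 22.8 + 4.4138 = 27.2138 pm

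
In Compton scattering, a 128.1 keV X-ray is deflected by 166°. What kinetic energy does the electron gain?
42.3527 keV

By energy conservation: K_e = E_initial - E_final

First find the scattered photon energy:
Initial wavelength: λ = hc/E = 9.6787 pm
Compton shift: Δλ = λ_C(1 - cos(166°)) = 4.7805 pm
Final wavelength: λ' = 9.6787 + 4.7805 = 14.4593 pm
Final photon energy: E' = hc/λ' = 85.7473 keV

Electron kinetic energy:
K_e = E - E' = 128.1000 - 85.7473 = 42.3527 keV

(Intermediate values are shown rounded; full precision is carried through to the final answer.)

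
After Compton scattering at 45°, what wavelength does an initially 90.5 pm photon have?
91.2106 pm

Using the Compton formula: λ' = λ + λ_C(1 − cos θ)

For θ = 45°, cos θ = √2/2 (exact) ≈ 0.7071, so:
1 − cos 45° = 1 − (√2/2) ≈ 0.2929

Δλ = λ_C × 0.2929 = 2.4263 × 0.2929 = 0.7106 pm

λ' = 90.5 + 0.7106 = 91.2106 pm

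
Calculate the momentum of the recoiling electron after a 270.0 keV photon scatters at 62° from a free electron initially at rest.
1.3511e-22 kg·m/s

The electron is initially at rest, so by conservation of momentum:
p⃗_e = p⃗₀ − p⃗'  (incident photon momentum minus scattered photon momentum)

Photon momentum magnitudes (p = h/λ = E/c):
λ₀ = hc/E₀ = 4.5920 pm → p₀ = h/λ₀ = 1.4430e-22 kg·m/s
Δλ = λ_C(1 − cos 62°) = 1.2872 pm
λ' = 5.8792 pm → p' = h/λ' = 1.1270e-22 kg·m/s

The scattered photon makes angle θ = 62° with the incident direction, so by the law of cosines:
|p⃗_e|² = p₀² + p'² − 2p₀p'cos θ
|p⃗_e|² = (1.4430e-22)² + (1.1270e-22)² − 2·1.4430e-22·1.1270e-22·cos(62°)
|p⃗_e| = 1.3511e-22 kg·m/s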